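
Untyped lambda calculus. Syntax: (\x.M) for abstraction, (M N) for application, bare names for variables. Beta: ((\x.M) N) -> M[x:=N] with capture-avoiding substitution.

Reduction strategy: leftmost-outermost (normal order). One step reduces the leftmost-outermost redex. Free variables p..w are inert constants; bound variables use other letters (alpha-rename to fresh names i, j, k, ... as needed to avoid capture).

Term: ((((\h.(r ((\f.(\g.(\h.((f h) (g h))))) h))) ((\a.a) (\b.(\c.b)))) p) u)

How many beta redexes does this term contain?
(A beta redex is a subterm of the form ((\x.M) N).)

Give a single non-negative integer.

Answer: 3

Derivation:
Term: ((((\h.(r ((\f.(\g.(\h.((f h) (g h))))) h))) ((\a.a) (\b.(\c.b)))) p) u)
  Redex: ((\h.(r ((\f.(\g.(\h.((f h) (g h))))) h))) ((\a.a) (\b.(\c.b))))
  Redex: ((\f.(\g.(\h.((f h) (g h))))) h)
  Redex: ((\a.a) (\b.(\c.b)))
Total redexes: 3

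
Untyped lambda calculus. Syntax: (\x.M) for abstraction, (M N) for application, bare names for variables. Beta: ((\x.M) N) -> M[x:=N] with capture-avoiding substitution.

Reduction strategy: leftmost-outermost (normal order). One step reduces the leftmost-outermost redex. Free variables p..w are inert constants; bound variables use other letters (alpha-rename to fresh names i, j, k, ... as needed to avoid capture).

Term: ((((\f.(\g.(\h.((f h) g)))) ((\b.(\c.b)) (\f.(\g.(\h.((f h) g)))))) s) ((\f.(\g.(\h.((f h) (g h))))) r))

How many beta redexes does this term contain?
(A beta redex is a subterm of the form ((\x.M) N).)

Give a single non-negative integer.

Answer: 3

Derivation:
Term: ((((\f.(\g.(\h.((f h) g)))) ((\b.(\c.b)) (\f.(\g.(\h.((f h) g)))))) s) ((\f.(\g.(\h.((f h) (g h))))) r))
  Redex: ((\f.(\g.(\h.((f h) g)))) ((\b.(\c.b)) (\f.(\g.(\h.((f h) g))))))
  Redex: ((\b.(\c.b)) (\f.(\g.(\h.((f h) g)))))
  Redex: ((\f.(\g.(\h.((f h) (g h))))) r)
Total redexes: 3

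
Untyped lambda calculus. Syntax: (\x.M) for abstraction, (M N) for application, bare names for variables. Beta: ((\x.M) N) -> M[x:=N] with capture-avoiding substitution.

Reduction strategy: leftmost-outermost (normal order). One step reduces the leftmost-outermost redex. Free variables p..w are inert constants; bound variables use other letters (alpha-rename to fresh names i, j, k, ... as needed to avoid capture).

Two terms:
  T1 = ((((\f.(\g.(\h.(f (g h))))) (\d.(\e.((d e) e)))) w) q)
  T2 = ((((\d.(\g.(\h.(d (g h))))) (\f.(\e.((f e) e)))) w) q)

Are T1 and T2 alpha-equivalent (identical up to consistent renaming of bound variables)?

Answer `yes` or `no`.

Term 1: ((((\f.(\g.(\h.(f (g h))))) (\d.(\e.((d e) e)))) w) q)
Term 2: ((((\d.(\g.(\h.(d (g h))))) (\f.(\e.((f e) e)))) w) q)
Alpha-equivalence: compare structure up to binder renaming.
Result: True

Answer: yes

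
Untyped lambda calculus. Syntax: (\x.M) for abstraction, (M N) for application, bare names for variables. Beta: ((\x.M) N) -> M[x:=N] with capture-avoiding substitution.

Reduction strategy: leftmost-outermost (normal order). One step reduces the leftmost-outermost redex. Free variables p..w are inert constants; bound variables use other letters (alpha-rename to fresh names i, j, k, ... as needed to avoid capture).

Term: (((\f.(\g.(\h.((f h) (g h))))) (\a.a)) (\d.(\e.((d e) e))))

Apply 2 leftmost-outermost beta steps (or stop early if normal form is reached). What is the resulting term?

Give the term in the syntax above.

Step 0: (((\f.(\g.(\h.((f h) (g h))))) (\a.a)) (\d.(\e.((d e) e))))
Step 1: ((\g.(\h.(((\a.a) h) (g h)))) (\d.(\e.((d e) e))))
Step 2: (\h.(((\a.a) h) ((\d.(\e.((d e) e))) h)))

Answer: (\h.(((\a.a) h) ((\d.(\e.((d e) e))) h)))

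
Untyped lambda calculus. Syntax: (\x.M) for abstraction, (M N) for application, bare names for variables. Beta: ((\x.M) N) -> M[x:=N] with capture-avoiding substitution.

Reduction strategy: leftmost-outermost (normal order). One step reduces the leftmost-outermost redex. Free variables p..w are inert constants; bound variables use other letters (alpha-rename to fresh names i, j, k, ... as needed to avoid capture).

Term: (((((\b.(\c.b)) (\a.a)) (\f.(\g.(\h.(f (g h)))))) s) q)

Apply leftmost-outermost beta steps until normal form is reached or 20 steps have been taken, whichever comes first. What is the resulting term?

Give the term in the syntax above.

Step 0: (((((\b.(\c.b)) (\a.a)) (\f.(\g.(\h.(f (g h)))))) s) q)
Step 1: ((((\c.(\a.a)) (\f.(\g.(\h.(f (g h)))))) s) q)
Step 2: (((\a.a) s) q)
Step 3: (s q)

Answer: (s q)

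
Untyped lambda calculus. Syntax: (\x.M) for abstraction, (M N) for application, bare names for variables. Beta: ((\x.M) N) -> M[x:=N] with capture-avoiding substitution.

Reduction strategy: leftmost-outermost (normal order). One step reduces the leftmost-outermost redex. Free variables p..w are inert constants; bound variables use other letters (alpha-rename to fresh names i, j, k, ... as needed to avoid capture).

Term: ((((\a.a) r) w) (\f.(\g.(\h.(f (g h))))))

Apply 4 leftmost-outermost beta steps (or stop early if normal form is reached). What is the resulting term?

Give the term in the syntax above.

Answer: ((r w) (\f.(\g.(\h.(f (g h))))))

Derivation:
Step 0: ((((\a.a) r) w) (\f.(\g.(\h.(f (g h))))))
Step 1: ((r w) (\f.(\g.(\h.(f (g h))))))
Step 2: (normal form reached)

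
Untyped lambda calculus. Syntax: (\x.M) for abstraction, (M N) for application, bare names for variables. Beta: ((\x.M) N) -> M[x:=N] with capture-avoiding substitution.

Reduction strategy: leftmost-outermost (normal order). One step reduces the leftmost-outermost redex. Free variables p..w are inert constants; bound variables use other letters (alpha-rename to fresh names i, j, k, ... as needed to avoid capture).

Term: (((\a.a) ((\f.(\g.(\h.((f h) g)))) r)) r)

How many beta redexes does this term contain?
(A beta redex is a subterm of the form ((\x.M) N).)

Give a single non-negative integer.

Term: (((\a.a) ((\f.(\g.(\h.((f h) g)))) r)) r)
  Redex: ((\a.a) ((\f.(\g.(\h.((f h) g)))) r))
  Redex: ((\f.(\g.(\h.((f h) g)))) r)
Total redexes: 2

Answer: 2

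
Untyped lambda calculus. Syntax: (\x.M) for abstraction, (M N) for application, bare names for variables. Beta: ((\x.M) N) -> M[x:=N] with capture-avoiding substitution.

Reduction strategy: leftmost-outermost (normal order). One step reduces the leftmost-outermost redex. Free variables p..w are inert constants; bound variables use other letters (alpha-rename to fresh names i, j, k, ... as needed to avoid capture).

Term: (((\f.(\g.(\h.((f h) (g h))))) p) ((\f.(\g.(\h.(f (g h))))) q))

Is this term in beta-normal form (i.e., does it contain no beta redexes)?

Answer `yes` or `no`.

Term: (((\f.(\g.(\h.((f h) (g h))))) p) ((\f.(\g.(\h.(f (g h))))) q))
Found 2 beta redex(es).

Answer: no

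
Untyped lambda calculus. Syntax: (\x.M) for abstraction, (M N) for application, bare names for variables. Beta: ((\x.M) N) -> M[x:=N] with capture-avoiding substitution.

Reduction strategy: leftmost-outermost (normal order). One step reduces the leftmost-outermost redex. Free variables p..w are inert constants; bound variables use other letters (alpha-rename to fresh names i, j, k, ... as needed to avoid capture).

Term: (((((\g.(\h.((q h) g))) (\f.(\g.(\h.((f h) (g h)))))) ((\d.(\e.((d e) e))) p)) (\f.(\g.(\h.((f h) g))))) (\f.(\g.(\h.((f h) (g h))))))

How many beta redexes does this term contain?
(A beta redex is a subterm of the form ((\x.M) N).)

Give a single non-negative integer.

Term: (((((\g.(\h.((q h) g))) (\f.(\g.(\h.((f h) (g h)))))) ((\d.(\e.((d e) e))) p)) (\f.(\g.(\h.((f h) g))))) (\f.(\g.(\h.((f h) (g h))))))
  Redex: ((\g.(\h.((q h) g))) (\f.(\g.(\h.((f h) (g h))))))
  Redex: ((\d.(\e.((d e) e))) p)
Total redexes: 2

Answer: 2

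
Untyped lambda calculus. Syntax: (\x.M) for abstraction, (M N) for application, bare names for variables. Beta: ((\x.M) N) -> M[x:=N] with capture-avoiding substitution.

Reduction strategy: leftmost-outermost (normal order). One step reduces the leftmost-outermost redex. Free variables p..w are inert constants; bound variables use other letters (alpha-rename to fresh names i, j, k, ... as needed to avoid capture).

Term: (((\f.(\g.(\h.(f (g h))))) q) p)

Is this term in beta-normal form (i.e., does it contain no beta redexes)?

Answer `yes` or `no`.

Answer: no

Derivation:
Term: (((\f.(\g.(\h.(f (g h))))) q) p)
Found 1 beta redex(es).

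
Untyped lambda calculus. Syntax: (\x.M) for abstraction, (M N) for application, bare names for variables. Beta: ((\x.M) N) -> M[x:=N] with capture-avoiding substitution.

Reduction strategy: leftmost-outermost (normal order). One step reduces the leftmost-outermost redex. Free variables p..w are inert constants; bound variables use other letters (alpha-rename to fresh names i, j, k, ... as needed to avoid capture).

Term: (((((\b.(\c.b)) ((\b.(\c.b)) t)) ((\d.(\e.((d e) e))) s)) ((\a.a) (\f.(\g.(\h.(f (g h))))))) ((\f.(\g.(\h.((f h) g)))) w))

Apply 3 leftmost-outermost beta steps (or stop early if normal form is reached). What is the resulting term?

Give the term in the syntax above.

Step 0: (((((\b.(\c.b)) ((\b.(\c.b)) t)) ((\d.(\e.((d e) e))) s)) ((\a.a) (\f.(\g.(\h.(f (g h))))))) ((\f.(\g.(\h.((f h) g)))) w))
Step 1: ((((\c.((\b.(\c.b)) t)) ((\d.(\e.((d e) e))) s)) ((\a.a) (\f.(\g.(\h.(f (g h))))))) ((\f.(\g.(\h.((f h) g)))) w))
Step 2: ((((\b.(\c.b)) t) ((\a.a) (\f.(\g.(\h.(f (g h))))))) ((\f.(\g.(\h.((f h) g)))) w))
Step 3: (((\c.t) ((\a.a) (\f.(\g.(\h.(f (g h))))))) ((\f.(\g.(\h.((f h) g)))) w))

Answer: (((\c.t) ((\a.a) (\f.(\g.(\h.(f (g h))))))) ((\f.(\g.(\h.((f h) g)))) w))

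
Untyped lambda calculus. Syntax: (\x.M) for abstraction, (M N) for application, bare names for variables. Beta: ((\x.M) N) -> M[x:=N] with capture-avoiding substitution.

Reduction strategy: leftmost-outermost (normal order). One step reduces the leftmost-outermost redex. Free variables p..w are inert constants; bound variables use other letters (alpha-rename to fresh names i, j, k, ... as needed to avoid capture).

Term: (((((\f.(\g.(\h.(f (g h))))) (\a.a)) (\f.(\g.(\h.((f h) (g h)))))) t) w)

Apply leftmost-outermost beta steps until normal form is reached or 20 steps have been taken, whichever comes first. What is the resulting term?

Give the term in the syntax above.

Answer: (\h.((t h) (w h)))

Derivation:
Step 0: (((((\f.(\g.(\h.(f (g h))))) (\a.a)) (\f.(\g.(\h.((f h) (g h)))))) t) w)
Step 1: ((((\g.(\h.((\a.a) (g h)))) (\f.(\g.(\h.((f h) (g h)))))) t) w)
Step 2: (((\h.((\a.a) ((\f.(\g.(\h.((f h) (g h))))) h))) t) w)
Step 3: (((\a.a) ((\f.(\g.(\h.((f h) (g h))))) t)) w)
Step 4: (((\f.(\g.(\h.((f h) (g h))))) t) w)
Step 5: ((\g.(\h.((t h) (g h)))) w)
Step 6: (\h.((t h) (w h)))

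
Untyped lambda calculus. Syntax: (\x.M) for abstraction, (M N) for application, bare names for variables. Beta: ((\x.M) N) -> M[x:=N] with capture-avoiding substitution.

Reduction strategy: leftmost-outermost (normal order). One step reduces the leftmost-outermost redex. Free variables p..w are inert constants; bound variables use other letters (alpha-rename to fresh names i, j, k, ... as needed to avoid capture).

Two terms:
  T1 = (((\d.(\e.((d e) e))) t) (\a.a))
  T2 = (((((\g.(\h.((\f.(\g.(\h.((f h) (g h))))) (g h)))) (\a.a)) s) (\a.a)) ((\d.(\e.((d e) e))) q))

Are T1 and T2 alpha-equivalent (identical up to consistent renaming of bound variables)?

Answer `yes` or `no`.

Term 1: (((\d.(\e.((d e) e))) t) (\a.a))
Term 2: (((((\g.(\h.((\f.(\g.(\h.((f h) (g h))))) (g h)))) (\a.a)) s) (\a.a)) ((\d.(\e.((d e) e))) q))
Alpha-equivalence: compare structure up to binder renaming.
Result: False

Answer: no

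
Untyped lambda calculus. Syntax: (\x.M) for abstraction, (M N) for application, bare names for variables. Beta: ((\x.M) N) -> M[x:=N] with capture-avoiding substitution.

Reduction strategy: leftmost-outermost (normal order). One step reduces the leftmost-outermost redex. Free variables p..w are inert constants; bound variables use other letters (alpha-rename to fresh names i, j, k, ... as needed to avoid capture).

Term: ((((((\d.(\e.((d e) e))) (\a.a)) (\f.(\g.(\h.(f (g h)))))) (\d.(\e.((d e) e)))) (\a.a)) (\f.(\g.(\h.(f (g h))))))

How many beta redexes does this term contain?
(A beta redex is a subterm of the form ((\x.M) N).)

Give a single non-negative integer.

Answer: 1

Derivation:
Term: ((((((\d.(\e.((d e) e))) (\a.a)) (\f.(\g.(\h.(f (g h)))))) (\d.(\e.((d e) e)))) (\a.a)) (\f.(\g.(\h.(f (g h))))))
  Redex: ((\d.(\e.((d e) e))) (\a.a))
Total redexes: 1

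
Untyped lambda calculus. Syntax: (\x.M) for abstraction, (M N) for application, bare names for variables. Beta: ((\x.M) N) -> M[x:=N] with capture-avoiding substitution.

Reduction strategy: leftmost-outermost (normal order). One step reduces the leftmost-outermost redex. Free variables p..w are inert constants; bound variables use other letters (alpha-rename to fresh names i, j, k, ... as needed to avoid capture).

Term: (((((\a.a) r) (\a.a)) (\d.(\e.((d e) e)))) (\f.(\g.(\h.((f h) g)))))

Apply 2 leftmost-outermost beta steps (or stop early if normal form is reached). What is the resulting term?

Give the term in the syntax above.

Answer: (((r (\a.a)) (\d.(\e.((d e) e)))) (\f.(\g.(\h.((f h) g)))))

Derivation:
Step 0: (((((\a.a) r) (\a.a)) (\d.(\e.((d e) e)))) (\f.(\g.(\h.((f h) g)))))
Step 1: (((r (\a.a)) (\d.(\e.((d e) e)))) (\f.(\g.(\h.((f h) g)))))
Step 2: (normal form reached)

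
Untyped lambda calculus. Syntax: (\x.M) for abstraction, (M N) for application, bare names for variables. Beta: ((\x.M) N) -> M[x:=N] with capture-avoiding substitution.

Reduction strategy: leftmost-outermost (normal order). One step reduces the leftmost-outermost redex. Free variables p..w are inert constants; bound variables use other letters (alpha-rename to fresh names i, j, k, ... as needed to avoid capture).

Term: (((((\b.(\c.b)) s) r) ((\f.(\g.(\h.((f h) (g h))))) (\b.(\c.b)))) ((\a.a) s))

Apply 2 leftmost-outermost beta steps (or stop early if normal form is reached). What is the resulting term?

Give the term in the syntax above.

Step 0: (((((\b.(\c.b)) s) r) ((\f.(\g.(\h.((f h) (g h))))) (\b.(\c.b)))) ((\a.a) s))
Step 1: ((((\c.s) r) ((\f.(\g.(\h.((f h) (g h))))) (\b.(\c.b)))) ((\a.a) s))
Step 2: ((s ((\f.(\g.(\h.((f h) (g h))))) (\b.(\c.b)))) ((\a.a) s))

Answer: ((s ((\f.(\g.(\h.((f h) (g h))))) (\b.(\c.b)))) ((\a.a) s))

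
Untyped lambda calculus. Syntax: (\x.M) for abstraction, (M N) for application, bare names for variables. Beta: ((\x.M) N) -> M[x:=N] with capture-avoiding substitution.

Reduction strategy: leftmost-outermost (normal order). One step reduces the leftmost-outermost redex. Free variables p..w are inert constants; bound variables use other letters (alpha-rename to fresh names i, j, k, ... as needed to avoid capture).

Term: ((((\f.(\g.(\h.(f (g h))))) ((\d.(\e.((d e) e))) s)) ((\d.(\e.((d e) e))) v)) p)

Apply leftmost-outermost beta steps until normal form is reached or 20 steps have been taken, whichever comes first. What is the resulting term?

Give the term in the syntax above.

Step 0: ((((\f.(\g.(\h.(f (g h))))) ((\d.(\e.((d e) e))) s)) ((\d.(\e.((d e) e))) v)) p)
Step 1: (((\g.(\h.(((\d.(\e.((d e) e))) s) (g h)))) ((\d.(\e.((d e) e))) v)) p)
Step 2: ((\h.(((\d.(\e.((d e) e))) s) (((\d.(\e.((d e) e))) v) h))) p)
Step 3: (((\d.(\e.((d e) e))) s) (((\d.(\e.((d e) e))) v) p))
Step 4: ((\e.((s e) e)) (((\d.(\e.((d e) e))) v) p))
Step 5: ((s (((\d.(\e.((d e) e))) v) p)) (((\d.(\e.((d e) e))) v) p))
Step 6: ((s ((\e.((v e) e)) p)) (((\d.(\e.((d e) e))) v) p))
Step 7: ((s ((v p) p)) (((\d.(\e.((d e) e))) v) p))
Step 8: ((s ((v p) p)) ((\e.((v e) e)) p))
Step 9: ((s ((v p) p)) ((v p) p))

Answer: ((s ((v p) p)) ((v p) p))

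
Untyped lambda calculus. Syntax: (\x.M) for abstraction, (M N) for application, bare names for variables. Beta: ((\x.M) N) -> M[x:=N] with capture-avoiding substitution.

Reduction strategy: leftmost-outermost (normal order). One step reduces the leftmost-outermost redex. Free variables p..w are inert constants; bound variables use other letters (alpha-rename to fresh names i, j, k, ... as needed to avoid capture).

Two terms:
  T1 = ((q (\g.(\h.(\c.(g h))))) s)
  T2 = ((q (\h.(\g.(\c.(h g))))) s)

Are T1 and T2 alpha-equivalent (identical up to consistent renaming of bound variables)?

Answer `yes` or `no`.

Term 1: ((q (\g.(\h.(\c.(g h))))) s)
Term 2: ((q (\h.(\g.(\c.(h g))))) s)
Alpha-equivalence: compare structure up to binder renaming.
Result: True

Answer: yes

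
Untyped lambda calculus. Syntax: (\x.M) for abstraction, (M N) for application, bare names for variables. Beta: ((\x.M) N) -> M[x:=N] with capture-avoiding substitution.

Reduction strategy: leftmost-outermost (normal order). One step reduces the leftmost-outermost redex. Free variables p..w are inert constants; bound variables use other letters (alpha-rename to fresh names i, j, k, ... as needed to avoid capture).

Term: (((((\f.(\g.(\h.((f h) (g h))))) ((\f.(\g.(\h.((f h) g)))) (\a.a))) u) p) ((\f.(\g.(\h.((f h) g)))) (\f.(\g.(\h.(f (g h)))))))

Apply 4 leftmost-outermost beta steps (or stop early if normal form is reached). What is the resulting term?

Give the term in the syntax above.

Step 0: (((((\f.(\g.(\h.((f h) (g h))))) ((\f.(\g.(\h.((f h) g)))) (\a.a))) u) p) ((\f.(\g.(\h.((f h) g)))) (\f.(\g.(\h.(f (g h)))))))
Step 1: ((((\g.(\h.((((\f.(\g.(\h.((f h) g)))) (\a.a)) h) (g h)))) u) p) ((\f.(\g.(\h.((f h) g)))) (\f.(\g.(\h.(f (g h)))))))
Step 2: (((\h.((((\f.(\g.(\h.((f h) g)))) (\a.a)) h) (u h))) p) ((\f.(\g.(\h.((f h) g)))) (\f.(\g.(\h.(f (g h)))))))
Step 3: (((((\f.(\g.(\h.((f h) g)))) (\a.a)) p) (u p)) ((\f.(\g.(\h.((f h) g)))) (\f.(\g.(\h.(f (g h)))))))
Step 4: ((((\g.(\h.(((\a.a) h) g))) p) (u p)) ((\f.(\g.(\h.((f h) g)))) (\f.(\g.(\h.(f (g h)))))))

Answer: ((((\g.(\h.(((\a.a) h) g))) p) (u p)) ((\f.(\g.(\h.((f h) g)))) (\f.(\g.(\h.(f (g h)))))))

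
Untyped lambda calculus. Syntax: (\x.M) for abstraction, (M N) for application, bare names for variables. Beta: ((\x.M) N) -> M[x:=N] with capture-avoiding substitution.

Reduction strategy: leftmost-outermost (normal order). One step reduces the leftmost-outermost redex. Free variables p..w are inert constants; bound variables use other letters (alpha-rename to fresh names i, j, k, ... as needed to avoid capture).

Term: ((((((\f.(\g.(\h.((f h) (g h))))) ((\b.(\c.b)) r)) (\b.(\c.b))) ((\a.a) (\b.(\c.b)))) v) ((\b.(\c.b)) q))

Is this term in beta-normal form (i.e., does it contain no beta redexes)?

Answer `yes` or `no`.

Term: ((((((\f.(\g.(\h.((f h) (g h))))) ((\b.(\c.b)) r)) (\b.(\c.b))) ((\a.a) (\b.(\c.b)))) v) ((\b.(\c.b)) q))
Found 4 beta redex(es).

Answer: no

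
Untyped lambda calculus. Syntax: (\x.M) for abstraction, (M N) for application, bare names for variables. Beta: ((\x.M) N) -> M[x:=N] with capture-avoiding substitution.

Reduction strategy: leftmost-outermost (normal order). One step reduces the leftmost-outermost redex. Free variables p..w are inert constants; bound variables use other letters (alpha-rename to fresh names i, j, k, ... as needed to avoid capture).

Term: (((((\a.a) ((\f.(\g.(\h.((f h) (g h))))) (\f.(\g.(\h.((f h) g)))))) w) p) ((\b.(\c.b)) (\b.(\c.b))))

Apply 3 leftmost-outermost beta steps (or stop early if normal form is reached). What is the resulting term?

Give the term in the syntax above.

Answer: (((\h.(((\f.(\g.(\h.((f h) g)))) h) (w h))) p) ((\b.(\c.b)) (\b.(\c.b))))

Derivation:
Step 0: (((((\a.a) ((\f.(\g.(\h.((f h) (g h))))) (\f.(\g.(\h.((f h) g)))))) w) p) ((\b.(\c.b)) (\b.(\c.b))))
Step 1: (((((\f.(\g.(\h.((f h) (g h))))) (\f.(\g.(\h.((f h) g))))) w) p) ((\b.(\c.b)) (\b.(\c.b))))
Step 2: ((((\g.(\h.(((\f.(\g.(\h.((f h) g)))) h) (g h)))) w) p) ((\b.(\c.b)) (\b.(\c.b))))
Step 3: (((\h.(((\f.(\g.(\h.((f h) g)))) h) (w h))) p) ((\b.(\c.b)) (\b.(\c.b))))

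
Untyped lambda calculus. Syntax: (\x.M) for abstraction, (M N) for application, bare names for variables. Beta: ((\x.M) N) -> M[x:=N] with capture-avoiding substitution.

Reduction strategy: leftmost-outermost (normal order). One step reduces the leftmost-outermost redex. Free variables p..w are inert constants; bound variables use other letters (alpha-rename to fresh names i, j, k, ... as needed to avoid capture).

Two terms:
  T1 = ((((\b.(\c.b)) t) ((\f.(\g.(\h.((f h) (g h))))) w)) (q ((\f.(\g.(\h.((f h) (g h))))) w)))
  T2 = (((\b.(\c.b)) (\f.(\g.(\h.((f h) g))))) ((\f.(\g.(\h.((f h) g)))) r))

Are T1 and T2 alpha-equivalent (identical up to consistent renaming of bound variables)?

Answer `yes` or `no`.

Term 1: ((((\b.(\c.b)) t) ((\f.(\g.(\h.((f h) (g h))))) w)) (q ((\f.(\g.(\h.((f h) (g h))))) w)))
Term 2: (((\b.(\c.b)) (\f.(\g.(\h.((f h) g))))) ((\f.(\g.(\h.((f h) g)))) r))
Alpha-equivalence: compare structure up to binder renaming.
Result: False

Answer: no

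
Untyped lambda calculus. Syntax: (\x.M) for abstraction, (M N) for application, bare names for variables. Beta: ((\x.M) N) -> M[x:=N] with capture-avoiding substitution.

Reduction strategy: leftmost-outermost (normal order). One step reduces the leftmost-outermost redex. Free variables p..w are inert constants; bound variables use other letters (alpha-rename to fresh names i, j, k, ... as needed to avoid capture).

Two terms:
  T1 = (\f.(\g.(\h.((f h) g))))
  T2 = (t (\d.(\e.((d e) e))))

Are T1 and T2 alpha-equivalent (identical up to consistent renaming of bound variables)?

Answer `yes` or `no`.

Answer: no

Derivation:
Term 1: (\f.(\g.(\h.((f h) g))))
Term 2: (t (\d.(\e.((d e) e))))
Alpha-equivalence: compare structure up to binder renaming.
Result: False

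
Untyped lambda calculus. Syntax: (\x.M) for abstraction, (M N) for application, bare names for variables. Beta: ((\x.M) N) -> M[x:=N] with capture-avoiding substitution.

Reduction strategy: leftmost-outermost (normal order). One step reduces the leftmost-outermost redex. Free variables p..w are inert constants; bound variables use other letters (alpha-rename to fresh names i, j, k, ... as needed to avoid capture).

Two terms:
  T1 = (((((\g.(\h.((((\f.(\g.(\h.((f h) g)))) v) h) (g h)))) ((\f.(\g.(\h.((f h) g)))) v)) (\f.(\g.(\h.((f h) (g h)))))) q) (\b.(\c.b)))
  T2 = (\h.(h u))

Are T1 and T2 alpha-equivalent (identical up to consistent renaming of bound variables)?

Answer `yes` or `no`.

Term 1: (((((\g.(\h.((((\f.(\g.(\h.((f h) g)))) v) h) (g h)))) ((\f.(\g.(\h.((f h) g)))) v)) (\f.(\g.(\h.((f h) (g h)))))) q) (\b.(\c.b)))
Term 2: (\h.(h u))
Alpha-equivalence: compare structure up to binder renaming.
Result: False

Answer: no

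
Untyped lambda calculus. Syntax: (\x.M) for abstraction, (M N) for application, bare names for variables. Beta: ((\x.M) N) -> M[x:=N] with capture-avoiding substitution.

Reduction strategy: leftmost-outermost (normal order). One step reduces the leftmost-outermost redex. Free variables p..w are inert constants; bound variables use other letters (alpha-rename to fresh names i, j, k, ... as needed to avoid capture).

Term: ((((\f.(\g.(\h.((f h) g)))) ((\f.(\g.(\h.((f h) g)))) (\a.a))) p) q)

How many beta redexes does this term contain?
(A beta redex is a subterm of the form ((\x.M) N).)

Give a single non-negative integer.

Term: ((((\f.(\g.(\h.((f h) g)))) ((\f.(\g.(\h.((f h) g)))) (\a.a))) p) q)
  Redex: ((\f.(\g.(\h.((f h) g)))) ((\f.(\g.(\h.((f h) g)))) (\a.a)))
  Redex: ((\f.(\g.(\h.((f h) g)))) (\a.a))
Total redexes: 2

Answer: 2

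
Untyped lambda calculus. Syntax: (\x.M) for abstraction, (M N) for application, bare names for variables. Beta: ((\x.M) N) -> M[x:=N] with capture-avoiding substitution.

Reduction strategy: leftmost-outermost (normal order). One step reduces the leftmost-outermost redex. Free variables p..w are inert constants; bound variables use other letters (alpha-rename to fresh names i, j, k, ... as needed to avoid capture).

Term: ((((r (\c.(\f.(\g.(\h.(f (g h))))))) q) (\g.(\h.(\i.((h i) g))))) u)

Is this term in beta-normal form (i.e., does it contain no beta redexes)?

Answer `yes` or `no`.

Answer: yes

Derivation:
Term: ((((r (\c.(\f.(\g.(\h.(f (g h))))))) q) (\g.(\h.(\i.((h i) g))))) u)
No beta redexes found.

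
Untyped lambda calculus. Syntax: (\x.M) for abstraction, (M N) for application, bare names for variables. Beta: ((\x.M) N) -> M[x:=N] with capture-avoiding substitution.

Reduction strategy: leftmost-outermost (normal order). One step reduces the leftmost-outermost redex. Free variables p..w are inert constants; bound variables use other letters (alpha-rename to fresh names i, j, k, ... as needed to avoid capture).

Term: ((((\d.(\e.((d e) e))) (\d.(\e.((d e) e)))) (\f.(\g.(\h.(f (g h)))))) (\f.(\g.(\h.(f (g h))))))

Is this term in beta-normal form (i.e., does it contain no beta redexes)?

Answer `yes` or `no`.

Answer: no

Derivation:
Term: ((((\d.(\e.((d e) e))) (\d.(\e.((d e) e)))) (\f.(\g.(\h.(f (g h)))))) (\f.(\g.(\h.(f (g h))))))
Found 1 beta redex(es).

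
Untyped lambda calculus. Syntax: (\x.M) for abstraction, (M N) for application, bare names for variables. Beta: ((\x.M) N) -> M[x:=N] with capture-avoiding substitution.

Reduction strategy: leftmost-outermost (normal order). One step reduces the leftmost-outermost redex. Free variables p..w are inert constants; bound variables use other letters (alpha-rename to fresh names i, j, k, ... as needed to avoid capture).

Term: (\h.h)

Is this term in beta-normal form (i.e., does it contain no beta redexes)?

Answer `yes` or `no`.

Term: (\h.h)
No beta redexes found.

Answer: yes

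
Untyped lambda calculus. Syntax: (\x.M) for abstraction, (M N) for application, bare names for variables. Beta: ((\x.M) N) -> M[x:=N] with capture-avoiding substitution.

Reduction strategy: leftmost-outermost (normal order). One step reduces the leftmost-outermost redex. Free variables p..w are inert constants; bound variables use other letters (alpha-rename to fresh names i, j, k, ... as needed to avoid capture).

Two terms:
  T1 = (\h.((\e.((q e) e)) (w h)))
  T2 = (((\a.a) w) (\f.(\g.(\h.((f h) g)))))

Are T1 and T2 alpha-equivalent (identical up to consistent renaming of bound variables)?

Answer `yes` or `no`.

Term 1: (\h.((\e.((q e) e)) (w h)))
Term 2: (((\a.a) w) (\f.(\g.(\h.((f h) g)))))
Alpha-equivalence: compare structure up to binder renaming.
Result: False

Answer: no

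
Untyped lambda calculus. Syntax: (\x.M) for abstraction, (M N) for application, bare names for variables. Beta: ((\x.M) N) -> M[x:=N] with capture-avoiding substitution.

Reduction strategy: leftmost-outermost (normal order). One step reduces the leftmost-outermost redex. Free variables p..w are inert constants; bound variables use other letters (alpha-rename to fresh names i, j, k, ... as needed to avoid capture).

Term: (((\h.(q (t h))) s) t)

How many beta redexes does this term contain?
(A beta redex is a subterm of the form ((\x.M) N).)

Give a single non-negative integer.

Term: (((\h.(q (t h))) s) t)
  Redex: ((\h.(q (t h))) s)
Total redexes: 1

Answer: 1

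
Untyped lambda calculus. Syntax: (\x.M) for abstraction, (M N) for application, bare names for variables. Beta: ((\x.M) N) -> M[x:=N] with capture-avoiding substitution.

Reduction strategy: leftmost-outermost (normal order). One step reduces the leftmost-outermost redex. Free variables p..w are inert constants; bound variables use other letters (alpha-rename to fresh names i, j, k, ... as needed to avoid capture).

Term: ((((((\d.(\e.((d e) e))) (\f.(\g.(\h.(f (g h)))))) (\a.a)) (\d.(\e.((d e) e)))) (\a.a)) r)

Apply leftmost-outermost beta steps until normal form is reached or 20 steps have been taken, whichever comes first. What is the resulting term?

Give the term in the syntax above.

Step 0: ((((((\d.(\e.((d e) e))) (\f.(\g.(\h.(f (g h)))))) (\a.a)) (\d.(\e.((d e) e)))) (\a.a)) r)
Step 1: (((((\e.(((\f.(\g.(\h.(f (g h))))) e) e)) (\a.a)) (\d.(\e.((d e) e)))) (\a.a)) r)
Step 2: ((((((\f.(\g.(\h.(f (g h))))) (\a.a)) (\a.a)) (\d.(\e.((d e) e)))) (\a.a)) r)
Step 3: (((((\g.(\h.((\a.a) (g h)))) (\a.a)) (\d.(\e.((d e) e)))) (\a.a)) r)
Step 4: ((((\h.((\a.a) ((\a.a) h))) (\d.(\e.((d e) e)))) (\a.a)) r)
Step 5: ((((\a.a) ((\a.a) (\d.(\e.((d e) e))))) (\a.a)) r)
Step 6: ((((\a.a) (\d.(\e.((d e) e)))) (\a.a)) r)
Step 7: (((\d.(\e.((d e) e))) (\a.a)) r)
Step 8: ((\e.(((\a.a) e) e)) r)
Step 9: (((\a.a) r) r)
Step 10: (r r)

Answer: (r r)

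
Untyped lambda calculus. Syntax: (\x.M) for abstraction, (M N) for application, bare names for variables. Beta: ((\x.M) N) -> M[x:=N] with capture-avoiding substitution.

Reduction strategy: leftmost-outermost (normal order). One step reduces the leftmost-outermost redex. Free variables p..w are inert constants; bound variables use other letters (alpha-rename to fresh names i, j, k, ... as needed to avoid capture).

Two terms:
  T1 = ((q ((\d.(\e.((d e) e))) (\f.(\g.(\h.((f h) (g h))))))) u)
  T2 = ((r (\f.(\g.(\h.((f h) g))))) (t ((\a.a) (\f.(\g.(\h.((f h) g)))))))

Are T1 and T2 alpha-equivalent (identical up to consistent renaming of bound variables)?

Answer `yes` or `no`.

Term 1: ((q ((\d.(\e.((d e) e))) (\f.(\g.(\h.((f h) (g h))))))) u)
Term 2: ((r (\f.(\g.(\h.((f h) g))))) (t ((\a.a) (\f.(\g.(\h.((f h) g)))))))
Alpha-equivalence: compare structure up to binder renaming.
Result: False

Answer: no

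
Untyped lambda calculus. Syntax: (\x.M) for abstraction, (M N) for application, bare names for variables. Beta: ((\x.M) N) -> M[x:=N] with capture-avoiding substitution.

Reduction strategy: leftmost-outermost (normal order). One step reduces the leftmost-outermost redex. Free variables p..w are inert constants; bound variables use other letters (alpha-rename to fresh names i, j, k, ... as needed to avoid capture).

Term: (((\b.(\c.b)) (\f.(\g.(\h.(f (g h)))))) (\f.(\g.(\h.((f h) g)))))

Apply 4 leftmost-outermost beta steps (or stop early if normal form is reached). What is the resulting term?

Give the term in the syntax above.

Step 0: (((\b.(\c.b)) (\f.(\g.(\h.(f (g h)))))) (\f.(\g.(\h.((f h) g)))))
Step 1: ((\c.(\f.(\g.(\h.(f (g h)))))) (\f.(\g.(\h.((f h) g)))))
Step 2: (\f.(\g.(\h.(f (g h)))))
Step 3: (normal form reached)

Answer: (\f.(\g.(\h.(f (g h)))))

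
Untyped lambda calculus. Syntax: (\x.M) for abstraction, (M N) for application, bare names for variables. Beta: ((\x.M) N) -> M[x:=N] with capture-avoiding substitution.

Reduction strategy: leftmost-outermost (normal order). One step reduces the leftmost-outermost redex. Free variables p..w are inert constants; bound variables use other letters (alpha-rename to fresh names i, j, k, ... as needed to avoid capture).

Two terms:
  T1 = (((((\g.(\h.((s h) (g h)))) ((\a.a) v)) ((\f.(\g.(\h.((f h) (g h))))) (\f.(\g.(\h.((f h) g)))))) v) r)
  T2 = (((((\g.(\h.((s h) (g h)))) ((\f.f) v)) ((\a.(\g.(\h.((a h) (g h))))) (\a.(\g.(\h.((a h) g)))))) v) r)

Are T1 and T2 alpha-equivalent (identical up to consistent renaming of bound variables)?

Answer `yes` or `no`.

Answer: yes

Derivation:
Term 1: (((((\g.(\h.((s h) (g h)))) ((\a.a) v)) ((\f.(\g.(\h.((f h) (g h))))) (\f.(\g.(\h.((f h) g)))))) v) r)
Term 2: (((((\g.(\h.((s h) (g h)))) ((\f.f) v)) ((\a.(\g.(\h.((a h) (g h))))) (\a.(\g.(\h.((a h) g)))))) v) r)
Alpha-equivalence: compare structure up to binder renaming.
Result: True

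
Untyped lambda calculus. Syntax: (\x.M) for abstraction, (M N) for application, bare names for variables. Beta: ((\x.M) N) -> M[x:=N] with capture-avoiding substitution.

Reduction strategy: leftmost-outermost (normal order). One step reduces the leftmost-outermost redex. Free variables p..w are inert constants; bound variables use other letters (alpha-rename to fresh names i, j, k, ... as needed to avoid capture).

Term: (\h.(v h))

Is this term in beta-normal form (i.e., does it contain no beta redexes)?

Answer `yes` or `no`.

Answer: yes

Derivation:
Term: (\h.(v h))
No beta redexes found.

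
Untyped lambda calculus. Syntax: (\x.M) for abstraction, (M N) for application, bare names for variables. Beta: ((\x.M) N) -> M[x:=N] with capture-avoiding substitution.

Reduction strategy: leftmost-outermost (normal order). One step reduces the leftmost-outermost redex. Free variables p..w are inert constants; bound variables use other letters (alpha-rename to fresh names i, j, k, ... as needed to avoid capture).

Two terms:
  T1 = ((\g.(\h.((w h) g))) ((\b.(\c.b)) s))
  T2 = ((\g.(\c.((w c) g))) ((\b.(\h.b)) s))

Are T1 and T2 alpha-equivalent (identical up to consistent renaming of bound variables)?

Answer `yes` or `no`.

Term 1: ((\g.(\h.((w h) g))) ((\b.(\c.b)) s))
Term 2: ((\g.(\c.((w c) g))) ((\b.(\h.b)) s))
Alpha-equivalence: compare structure up to binder renaming.
Result: True

Answer: yes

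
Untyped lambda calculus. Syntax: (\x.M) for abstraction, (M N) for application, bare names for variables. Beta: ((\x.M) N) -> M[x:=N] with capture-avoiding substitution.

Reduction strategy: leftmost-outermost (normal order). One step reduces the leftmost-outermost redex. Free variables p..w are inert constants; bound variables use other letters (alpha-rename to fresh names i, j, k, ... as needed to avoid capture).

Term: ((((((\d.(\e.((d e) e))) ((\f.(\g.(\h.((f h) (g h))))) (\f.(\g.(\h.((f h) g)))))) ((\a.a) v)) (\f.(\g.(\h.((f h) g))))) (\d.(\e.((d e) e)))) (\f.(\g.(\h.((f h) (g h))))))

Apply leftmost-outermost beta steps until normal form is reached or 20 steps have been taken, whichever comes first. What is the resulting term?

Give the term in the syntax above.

Step 0: ((((((\d.(\e.((d e) e))) ((\f.(\g.(\h.((f h) (g h))))) (\f.(\g.(\h.((f h) g)))))) ((\a.a) v)) (\f.(\g.(\h.((f h) g))))) (\d.(\e.((d e) e)))) (\f.(\g.(\h.((f h) (g h))))))
Step 1: (((((\e.((((\f.(\g.(\h.((f h) (g h))))) (\f.(\g.(\h.((f h) g))))) e) e)) ((\a.a) v)) (\f.(\g.(\h.((f h) g))))) (\d.(\e.((d e) e)))) (\f.(\g.(\h.((f h) (g h))))))
Step 2: (((((((\f.(\g.(\h.((f h) (g h))))) (\f.(\g.(\h.((f h) g))))) ((\a.a) v)) ((\a.a) v)) (\f.(\g.(\h.((f h) g))))) (\d.(\e.((d e) e)))) (\f.(\g.(\h.((f h) (g h))))))
Step 3: ((((((\g.(\h.(((\f.(\g.(\h.((f h) g)))) h) (g h)))) ((\a.a) v)) ((\a.a) v)) (\f.(\g.(\h.((f h) g))))) (\d.(\e.((d e) e)))) (\f.(\g.(\h.((f h) (g h))))))
Step 4: (((((\h.(((\f.(\g.(\h.((f h) g)))) h) (((\a.a) v) h))) ((\a.a) v)) (\f.(\g.(\h.((f h) g))))) (\d.(\e.((d e) e)))) (\f.(\g.(\h.((f h) (g h))))))
Step 5: ((((((\f.(\g.(\h.((f h) g)))) ((\a.a) v)) (((\a.a) v) ((\a.a) v))) (\f.(\g.(\h.((f h) g))))) (\d.(\e.((d e) e)))) (\f.(\g.(\h.((f h) (g h))))))
Step 6: (((((\g.(\h.((((\a.a) v) h) g))) (((\a.a) v) ((\a.a) v))) (\f.(\g.(\h.((f h) g))))) (\d.(\e.((d e) e)))) (\f.(\g.(\h.((f h) (g h))))))
Step 7: ((((\h.((((\a.a) v) h) (((\a.a) v) ((\a.a) v)))) (\f.(\g.(\h.((f h) g))))) (\d.(\e.((d e) e)))) (\f.(\g.(\h.((f h) (g h))))))
Step 8: ((((((\a.a) v) (\f.(\g.(\h.((f h) g))))) (((\a.a) v) ((\a.a) v))) (\d.(\e.((d e) e)))) (\f.(\g.(\h.((f h) (g h))))))
Step 9: ((((v (\f.(\g.(\h.((f h) g))))) (((\a.a) v) ((\a.a) v))) (\d.(\e.((d e) e)))) (\f.(\g.(\h.((f h) (g h))))))
Step 10: ((((v (\f.(\g.(\h.((f h) g))))) (v ((\a.a) v))) (\d.(\e.((d e) e)))) (\f.(\g.(\h.((f h) (g h))))))
Step 11: ((((v (\f.(\g.(\h.((f h) g))))) (v v)) (\d.(\e.((d e) e)))) (\f.(\g.(\h.((f h) (g h))))))

Answer: ((((v (\f.(\g.(\h.((f h) g))))) (v v)) (\d.(\e.((d e) e)))) (\f.(\g.(\h.((f h) (g h))))))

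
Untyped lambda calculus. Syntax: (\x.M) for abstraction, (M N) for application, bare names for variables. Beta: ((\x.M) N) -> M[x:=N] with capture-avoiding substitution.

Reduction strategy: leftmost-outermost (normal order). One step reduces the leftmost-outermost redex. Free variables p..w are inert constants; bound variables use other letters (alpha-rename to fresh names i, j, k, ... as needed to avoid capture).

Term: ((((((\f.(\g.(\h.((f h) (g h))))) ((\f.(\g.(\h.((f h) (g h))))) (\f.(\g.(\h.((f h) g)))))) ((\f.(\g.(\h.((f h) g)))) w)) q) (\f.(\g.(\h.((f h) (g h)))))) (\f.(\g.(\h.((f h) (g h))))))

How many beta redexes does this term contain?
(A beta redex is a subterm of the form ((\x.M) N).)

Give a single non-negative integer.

Term: ((((((\f.(\g.(\h.((f h) (g h))))) ((\f.(\g.(\h.((f h) (g h))))) (\f.(\g.(\h.((f h) g)))))) ((\f.(\g.(\h.((f h) g)))) w)) q) (\f.(\g.(\h.((f h) (g h)))))) (\f.(\g.(\h.((f h) (g h))))))
  Redex: ((\f.(\g.(\h.((f h) (g h))))) ((\f.(\g.(\h.((f h) (g h))))) (\f.(\g.(\h.((f h) g))))))
  Redex: ((\f.(\g.(\h.((f h) (g h))))) (\f.(\g.(\h.((f h) g)))))
  Redex: ((\f.(\g.(\h.((f h) g)))) w)
Total redexes: 3

Answer: 3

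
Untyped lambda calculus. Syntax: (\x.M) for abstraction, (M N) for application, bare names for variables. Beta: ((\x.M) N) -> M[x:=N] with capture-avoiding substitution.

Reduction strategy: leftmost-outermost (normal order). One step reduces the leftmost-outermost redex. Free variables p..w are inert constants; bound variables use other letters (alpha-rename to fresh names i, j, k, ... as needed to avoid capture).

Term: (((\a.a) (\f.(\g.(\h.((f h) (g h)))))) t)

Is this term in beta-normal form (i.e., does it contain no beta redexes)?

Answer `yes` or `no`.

Answer: no

Derivation:
Term: (((\a.a) (\f.(\g.(\h.((f h) (g h)))))) t)
Found 1 beta redex(es).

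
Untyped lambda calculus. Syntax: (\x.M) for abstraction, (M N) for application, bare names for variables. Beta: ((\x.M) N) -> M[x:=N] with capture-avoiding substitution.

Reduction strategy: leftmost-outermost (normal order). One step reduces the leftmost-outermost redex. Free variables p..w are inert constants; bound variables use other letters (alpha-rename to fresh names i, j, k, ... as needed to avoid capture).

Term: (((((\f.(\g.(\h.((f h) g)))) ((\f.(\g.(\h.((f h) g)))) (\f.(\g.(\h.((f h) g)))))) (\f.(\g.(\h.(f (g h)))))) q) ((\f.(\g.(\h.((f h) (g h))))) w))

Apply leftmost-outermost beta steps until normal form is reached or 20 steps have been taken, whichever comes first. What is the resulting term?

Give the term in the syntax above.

Answer: (\h.(\i.((w i) ((q h) i))))

Derivation:
Step 0: (((((\f.(\g.(\h.((f h) g)))) ((\f.(\g.(\h.((f h) g)))) (\f.(\g.(\h.((f h) g)))))) (\f.(\g.(\h.(f (g h)))))) q) ((\f.(\g.(\h.((f h) (g h))))) w))
Step 1: ((((\g.(\h.((((\f.(\g.(\h.((f h) g)))) (\f.(\g.(\h.((f h) g))))) h) g))) (\f.(\g.(\h.(f (g h)))))) q) ((\f.(\g.(\h.((f h) (g h))))) w))
Step 2: (((\h.((((\f.(\g.(\h.((f h) g)))) (\f.(\g.(\h.((f h) g))))) h) (\f.(\g.(\h.(f (g h))))))) q) ((\f.(\g.(\h.((f h) (g h))))) w))
Step 3: (((((\f.(\g.(\h.((f h) g)))) (\f.(\g.(\h.((f h) g))))) q) (\f.(\g.(\h.(f (g h)))))) ((\f.(\g.(\h.((f h) (g h))))) w))
Step 4: ((((\g.(\h.(((\f.(\g.(\h.((f h) g)))) h) g))) q) (\f.(\g.(\h.(f (g h)))))) ((\f.(\g.(\h.((f h) (g h))))) w))
Step 5: (((\h.(((\f.(\g.(\h.((f h) g)))) h) q)) (\f.(\g.(\h.(f (g h)))))) ((\f.(\g.(\h.((f h) (g h))))) w))
Step 6: ((((\f.(\g.(\h.((f h) g)))) (\f.(\g.(\h.(f (g h)))))) q) ((\f.(\g.(\h.((f h) (g h))))) w))
Step 7: (((\g.(\h.(((\f.(\g.(\h.(f (g h))))) h) g))) q) ((\f.(\g.(\h.((f h) (g h))))) w))
Step 8: ((\h.(((\f.(\g.(\h.(f (g h))))) h) q)) ((\f.(\g.(\h.((f h) (g h))))) w))
Step 9: (((\f.(\g.(\h.(f (g h))))) ((\f.(\g.(\h.((f h) (g h))))) w)) q)
Step 10: ((\g.(\h.(((\f.(\g.(\h.((f h) (g h))))) w) (g h)))) q)
Step 11: (\h.(((\f.(\g.(\h.((f h) (g h))))) w) (q h)))
Step 12: (\h.((\g.(\h.((w h) (g h)))) (q h)))
Step 13: (\h.(\i.((w i) ((q h) i))))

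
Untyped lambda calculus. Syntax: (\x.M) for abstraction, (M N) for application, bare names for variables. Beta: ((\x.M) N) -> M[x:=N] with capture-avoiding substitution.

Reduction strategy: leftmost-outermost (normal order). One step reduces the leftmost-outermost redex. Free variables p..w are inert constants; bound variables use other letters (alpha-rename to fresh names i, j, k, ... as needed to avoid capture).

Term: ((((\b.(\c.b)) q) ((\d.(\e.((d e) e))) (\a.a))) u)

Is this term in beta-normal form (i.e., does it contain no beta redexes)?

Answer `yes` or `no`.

Term: ((((\b.(\c.b)) q) ((\d.(\e.((d e) e))) (\a.a))) u)
Found 2 beta redex(es).

Answer: no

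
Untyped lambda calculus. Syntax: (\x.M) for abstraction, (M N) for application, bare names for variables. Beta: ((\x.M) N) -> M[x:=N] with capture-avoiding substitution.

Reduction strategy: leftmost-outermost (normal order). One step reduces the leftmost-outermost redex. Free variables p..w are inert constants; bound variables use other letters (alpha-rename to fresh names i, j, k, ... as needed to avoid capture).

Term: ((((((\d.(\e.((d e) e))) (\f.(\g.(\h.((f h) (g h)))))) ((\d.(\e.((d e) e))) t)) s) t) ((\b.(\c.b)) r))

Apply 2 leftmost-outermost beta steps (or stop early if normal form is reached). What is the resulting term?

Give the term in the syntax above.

Step 0: ((((((\d.(\e.((d e) e))) (\f.(\g.(\h.((f h) (g h)))))) ((\d.(\e.((d e) e))) t)) s) t) ((\b.(\c.b)) r))
Step 1: (((((\e.(((\f.(\g.(\h.((f h) (g h))))) e) e)) ((\d.(\e.((d e) e))) t)) s) t) ((\b.(\c.b)) r))
Step 2: ((((((\f.(\g.(\h.((f h) (g h))))) ((\d.(\e.((d e) e))) t)) ((\d.(\e.((d e) e))) t)) s) t) ((\b.(\c.b)) r))

Answer: ((((((\f.(\g.(\h.((f h) (g h))))) ((\d.(\e.((d e) e))) t)) ((\d.(\e.((d e) e))) t)) s) t) ((\b.(\c.b)) r))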